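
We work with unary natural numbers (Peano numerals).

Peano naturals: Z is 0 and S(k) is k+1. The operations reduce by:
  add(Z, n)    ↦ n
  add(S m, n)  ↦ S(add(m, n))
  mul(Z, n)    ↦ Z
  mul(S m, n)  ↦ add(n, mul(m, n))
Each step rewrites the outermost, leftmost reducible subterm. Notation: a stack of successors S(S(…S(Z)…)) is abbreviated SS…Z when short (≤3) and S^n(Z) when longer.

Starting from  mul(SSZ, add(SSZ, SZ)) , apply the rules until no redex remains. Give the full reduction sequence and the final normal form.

Answer: normal form = S^6(Z)  (in 17 steps)

Derivation:
  start: mul(SSZ, add(SSZ, SZ))
  step 1: add(add(SSZ, SZ), mul(SZ, add(SSZ, SZ)))
  step 2: add(S(add(SZ, SZ)), mul(SZ, add(SSZ, SZ)))
  step 3: S(add(add(SZ, SZ), mul(SZ, add(SSZ, SZ))))
  step 4: S(add(S(add(Z, SZ)), mul(SZ, add(SSZ, SZ))))
  step 5: S(S(add(add(Z, SZ), mul(SZ, add(SSZ, SZ)))))
  step 6: S(S(add(SZ, mul(SZ, add(SSZ, SZ)))))
  step 7: S(S(S(add(Z, mul(SZ, add(SSZ, SZ))))))
  step 8: S(S(S(mul(SZ, add(SSZ, SZ)))))
  step 9: S(S(S(add(add(SSZ, SZ), mul(Z, add(SSZ, SZ))))))
  step 10: S(S(S(add(S(add(SZ, SZ)), mul(Z, add(SSZ, SZ))))))
  step 11: S(S(S(S(add(add(SZ, SZ), mul(Z, add(SSZ, SZ)))))))
  step 12: S(S(S(S(add(S(add(Z, SZ)), mul(Z, add(SSZ, SZ)))))))
  step 13: S(S(S(S(S(add(add(Z, SZ), mul(Z, add(SSZ, SZ))))))))
  step 14: S(S(S(S(S(add(SZ, mul(Z, add(SSZ, SZ))))))))
  step 15: S(S(S(S(S(S(add(Z, mul(Z, add(SSZ, SZ)))))))))
  step 16: S(S(S(S(S(S(mul(Z, add(SSZ, SZ))))))))
  step 17: S^6(Z)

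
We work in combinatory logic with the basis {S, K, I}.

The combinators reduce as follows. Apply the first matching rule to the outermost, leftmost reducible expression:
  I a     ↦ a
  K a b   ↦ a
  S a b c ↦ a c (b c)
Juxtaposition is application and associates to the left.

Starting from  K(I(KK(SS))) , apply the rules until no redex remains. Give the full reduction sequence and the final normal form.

  start: K(I(KK(SS)))
  [1] K(KK(SS))
  [2] KK

Answer: normal form = KK  (in 2 steps)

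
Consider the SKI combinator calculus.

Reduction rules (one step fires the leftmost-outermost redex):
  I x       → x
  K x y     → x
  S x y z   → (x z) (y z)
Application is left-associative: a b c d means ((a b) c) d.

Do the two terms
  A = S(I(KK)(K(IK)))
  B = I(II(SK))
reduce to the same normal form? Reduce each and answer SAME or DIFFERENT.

Term A:
  start: S(I(KK)(K(IK)))
  →1  S(KK(K(IK)))
  →2  SK

Term B:
  start: I(II(SK))
  →1  II(SK)
  →2  I(SK)
  →3  SK

Answer: SAME — A ⇓ SK, B ⇓ SK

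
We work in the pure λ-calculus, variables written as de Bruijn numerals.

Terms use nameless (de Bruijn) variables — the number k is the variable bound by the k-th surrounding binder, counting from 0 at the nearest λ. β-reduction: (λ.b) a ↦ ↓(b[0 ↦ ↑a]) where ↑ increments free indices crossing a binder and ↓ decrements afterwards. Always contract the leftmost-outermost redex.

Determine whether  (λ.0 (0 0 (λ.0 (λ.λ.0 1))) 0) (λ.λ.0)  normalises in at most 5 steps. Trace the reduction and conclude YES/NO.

  start: (λ.0 (0 0 (λ.0 (λ.λ.0 1))) 0) (λ.λ.0)
  step 1: (λ.λ.0) ((λ.λ.0) (λ.λ.0) (λ.0 (λ.λ.0 1))) (λ.λ.0)
  step 2: (λ.0) (λ.λ.0)
  step 3: λ.λ.0

Answer: YES — reaches normal form λ.λ.0 in 3 ≤ 5 steps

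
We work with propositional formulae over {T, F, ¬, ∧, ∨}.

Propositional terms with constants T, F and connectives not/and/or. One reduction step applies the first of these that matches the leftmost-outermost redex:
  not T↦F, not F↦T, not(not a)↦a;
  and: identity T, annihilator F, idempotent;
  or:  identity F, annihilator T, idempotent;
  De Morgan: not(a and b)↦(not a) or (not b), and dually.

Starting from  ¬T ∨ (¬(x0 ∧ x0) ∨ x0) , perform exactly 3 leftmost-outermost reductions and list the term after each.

  start: ¬T ∨ (¬(x0 ∧ x0) ∨ x0)
  →1  F ∨ (¬(x0 ∧ x0) ∨ x0)
  →2  ¬(x0 ∧ x0) ∨ x0
  →3  (¬x0 ∨ ¬x0) ∨ x0

Answer: after 3 steps: (¬x0 ∨ ¬x0) ∨ x0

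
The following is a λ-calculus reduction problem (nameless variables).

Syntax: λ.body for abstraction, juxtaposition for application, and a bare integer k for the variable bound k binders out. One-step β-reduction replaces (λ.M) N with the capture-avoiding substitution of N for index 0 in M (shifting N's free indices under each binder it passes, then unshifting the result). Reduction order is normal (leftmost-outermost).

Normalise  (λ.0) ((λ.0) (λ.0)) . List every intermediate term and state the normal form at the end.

  start: (λ.0) ((λ.0) (λ.0))
  →1  (λ.0) (λ.0)
  →2  λ.0

Answer: normal form = λ.0  (in 2 steps)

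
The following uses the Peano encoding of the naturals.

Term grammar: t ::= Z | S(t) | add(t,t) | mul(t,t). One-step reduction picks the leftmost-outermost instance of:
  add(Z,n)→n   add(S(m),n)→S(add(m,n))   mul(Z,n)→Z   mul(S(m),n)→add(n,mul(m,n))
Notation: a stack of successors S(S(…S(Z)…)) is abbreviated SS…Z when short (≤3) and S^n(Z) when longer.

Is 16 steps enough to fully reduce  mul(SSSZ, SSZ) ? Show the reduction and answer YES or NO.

  start: mul(SSSZ, SSZ)
  step 1: add(SSZ, mul(SSZ, SSZ))
  step 2: S(add(SZ, mul(SSZ, SSZ)))
  step 3: S(S(add(Z, mul(SSZ, SSZ))))
  step 4: S(S(mul(SSZ, SSZ)))
  step 5: S(S(add(SSZ, mul(SZ, SSZ))))
  step 6: S(S(S(add(SZ, mul(SZ, SSZ)))))
  step 7: S(S(S(S(add(Z, mul(SZ, SSZ))))))
  step 8: S(S(S(S(mul(SZ, SSZ)))))
  step 9: S(S(S(S(add(SSZ, mul(Z, SSZ))))))
  step 10: S(S(S(S(S(add(SZ, mul(Z, SSZ)))))))
  step 11: S(S(S(S(S(S(add(Z, mul(Z, SSZ))))))))
  step 12: S(S(S(S(S(S(mul(Z, SSZ)))))))
  step 13: S^6(Z)

Answer: YES — reaches normal form S^6(Z) in 13 ≤ 16 steps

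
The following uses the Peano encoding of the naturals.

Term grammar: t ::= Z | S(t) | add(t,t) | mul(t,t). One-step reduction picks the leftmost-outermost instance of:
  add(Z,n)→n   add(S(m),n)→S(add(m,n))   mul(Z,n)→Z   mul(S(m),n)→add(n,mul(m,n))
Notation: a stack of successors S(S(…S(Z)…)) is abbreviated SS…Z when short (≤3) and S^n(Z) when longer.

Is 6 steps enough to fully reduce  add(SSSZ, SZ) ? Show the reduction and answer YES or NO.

  start: add(SSSZ, SZ)
  →1  S(add(SSZ, SZ))
  →2  S(S(add(SZ, SZ)))
  →3  S(S(S(add(Z, SZ))))
  →4  S^4(Z)

Answer: YES — reaches normal form S^4(Z) in 4 ≤ 6 steps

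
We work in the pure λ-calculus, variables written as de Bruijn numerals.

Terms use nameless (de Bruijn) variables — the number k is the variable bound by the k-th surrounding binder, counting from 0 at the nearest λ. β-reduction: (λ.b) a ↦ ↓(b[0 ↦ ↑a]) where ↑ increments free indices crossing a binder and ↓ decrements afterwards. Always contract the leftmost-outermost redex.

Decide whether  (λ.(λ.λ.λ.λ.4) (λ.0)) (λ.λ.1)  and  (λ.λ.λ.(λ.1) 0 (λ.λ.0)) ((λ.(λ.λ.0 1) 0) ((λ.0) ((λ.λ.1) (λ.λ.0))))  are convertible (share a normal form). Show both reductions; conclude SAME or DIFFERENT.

Term A:
  start: (λ.(λ.λ.λ.λ.4) (λ.0)) (λ.λ.1)
  step 1: (λ.λ.λ.λ.λ.λ.1) (λ.0)
  step 2: λ.λ.λ.λ.λ.1

Term B:
  start: (λ.λ.λ.(λ.1) 0 (λ.λ.0)) ((λ.(λ.λ.0 1) 0) ((λ.0) ((λ.λ.1) (λ.λ.0))))
  step 1: λ.λ.(λ.1) 0 (λ.λ.0)
  step 2: λ.λ.0 (λ.λ.0)

Answer: DIFFERENT — A ⇓ λ.λ.λ.λ.λ.1, B ⇓ λ.λ.0 (λ.λ.0)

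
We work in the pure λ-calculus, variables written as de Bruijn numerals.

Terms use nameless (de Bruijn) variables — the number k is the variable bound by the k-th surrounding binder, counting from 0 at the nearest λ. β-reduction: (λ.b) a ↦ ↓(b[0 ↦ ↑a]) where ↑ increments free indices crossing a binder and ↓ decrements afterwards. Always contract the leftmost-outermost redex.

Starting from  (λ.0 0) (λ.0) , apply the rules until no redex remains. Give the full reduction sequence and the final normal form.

  start: (λ.0 0) (λ.0)
  step 1: (λ.0) (λ.0)
  step 2: λ.0

Answer: normal form = λ.0  (in 2 steps)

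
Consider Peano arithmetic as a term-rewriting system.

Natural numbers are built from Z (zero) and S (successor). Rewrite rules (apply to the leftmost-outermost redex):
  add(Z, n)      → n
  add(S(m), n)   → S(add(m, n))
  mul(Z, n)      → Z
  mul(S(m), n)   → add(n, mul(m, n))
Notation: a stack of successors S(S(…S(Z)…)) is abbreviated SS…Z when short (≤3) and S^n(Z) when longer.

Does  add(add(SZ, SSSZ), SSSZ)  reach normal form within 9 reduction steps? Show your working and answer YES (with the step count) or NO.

Answer: YES — reaches normal form S^7(Z) in 7 ≤ 9 steps

Derivation:
  start: add(add(SZ, SSSZ), SSSZ)
  step 1: add(S(add(Z, SSSZ)), SSSZ)
  step 2: S(add(add(Z, SSSZ), SSSZ))
  step 3: S(add(SSSZ, SSSZ))
  step 4: S(S(add(SSZ, SSSZ)))
  step 5: S(S(S(add(SZ, SSSZ))))
  step 6: S(S(S(S(add(Z, SSSZ)))))
  step 7: S^7(Z)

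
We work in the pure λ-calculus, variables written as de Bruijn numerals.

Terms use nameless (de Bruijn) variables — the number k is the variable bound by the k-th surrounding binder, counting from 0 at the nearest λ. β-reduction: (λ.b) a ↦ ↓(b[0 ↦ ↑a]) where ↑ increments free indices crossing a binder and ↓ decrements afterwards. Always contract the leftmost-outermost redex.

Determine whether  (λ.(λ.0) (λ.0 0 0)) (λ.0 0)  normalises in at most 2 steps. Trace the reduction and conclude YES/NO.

  start: (λ.(λ.0) (λ.0 0 0)) (λ.0 0)
  step 1: (λ.0) (λ.0 0 0)
  step 2: λ.0 0 0

Answer: YES — reaches normal form λ.0 0 0 in 2 ≤ 2 steps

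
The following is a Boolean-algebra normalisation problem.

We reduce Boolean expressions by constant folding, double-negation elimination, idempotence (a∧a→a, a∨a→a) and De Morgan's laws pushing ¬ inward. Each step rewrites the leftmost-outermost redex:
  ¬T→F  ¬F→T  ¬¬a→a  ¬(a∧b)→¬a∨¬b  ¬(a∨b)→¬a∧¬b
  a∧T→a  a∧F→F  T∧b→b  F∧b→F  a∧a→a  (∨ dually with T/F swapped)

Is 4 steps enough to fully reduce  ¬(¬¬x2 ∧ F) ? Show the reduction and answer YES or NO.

Answer: YES — reaches normal form T in 4 ≤ 4 steps

Reduction:
  start: ¬(¬¬x2 ∧ F)
  step 1: ¬¬¬x2 ∨ ¬F
  step 2: ¬x2 ∨ ¬F
  step 3: ¬x2 ∨ T
  step 4: T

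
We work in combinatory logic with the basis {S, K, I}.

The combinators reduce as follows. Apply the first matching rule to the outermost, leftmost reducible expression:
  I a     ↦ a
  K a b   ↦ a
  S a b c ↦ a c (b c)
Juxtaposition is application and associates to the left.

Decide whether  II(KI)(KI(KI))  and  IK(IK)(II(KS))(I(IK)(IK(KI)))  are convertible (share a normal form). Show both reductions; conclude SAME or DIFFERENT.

Term A:
  start: II(KI)(KI(KI))
  [1] I(KI)(KI(KI))
  [2] KI(KI(KI))
  [3] I

Term B:
  start: IK(IK)(II(KS))(I(IK)(IK(KI)))
  [1] K(IK)(II(KS))(I(IK)(IK(KI)))
  [2] IK(I(IK)(IK(KI)))
  [3] K(I(IK)(IK(KI)))
  [4] K(IK(IK(KI)))
  [5] K(K(IK(KI)))
  [6] K(K(K(KI)))

Answer: DIFFERENT — A ⇓ I, B ⇓ K(K(K(KI)))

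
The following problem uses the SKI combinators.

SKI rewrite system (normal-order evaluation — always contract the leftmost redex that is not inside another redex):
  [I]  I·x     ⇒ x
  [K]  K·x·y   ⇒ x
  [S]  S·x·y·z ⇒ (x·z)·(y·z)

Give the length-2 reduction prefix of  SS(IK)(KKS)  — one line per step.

  start: SS(IK)(KKS)
  →1  S(KKS)(IK(KKS))
  →2  SK(IK(KKS))

Answer: after 2 steps: SK(IK(KKS))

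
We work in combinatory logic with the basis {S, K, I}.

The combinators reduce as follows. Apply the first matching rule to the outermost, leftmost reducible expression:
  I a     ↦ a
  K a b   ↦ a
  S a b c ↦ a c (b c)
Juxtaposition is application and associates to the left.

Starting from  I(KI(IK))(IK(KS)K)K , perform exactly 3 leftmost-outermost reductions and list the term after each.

  start: I(KI(IK))(IK(KS)K)K
  step 1: KI(IK)(IK(KS)K)K
  step 2: I(IK(KS)K)K
  step 3: IK(KS)KK

Answer: after 3 steps: IK(KS)KK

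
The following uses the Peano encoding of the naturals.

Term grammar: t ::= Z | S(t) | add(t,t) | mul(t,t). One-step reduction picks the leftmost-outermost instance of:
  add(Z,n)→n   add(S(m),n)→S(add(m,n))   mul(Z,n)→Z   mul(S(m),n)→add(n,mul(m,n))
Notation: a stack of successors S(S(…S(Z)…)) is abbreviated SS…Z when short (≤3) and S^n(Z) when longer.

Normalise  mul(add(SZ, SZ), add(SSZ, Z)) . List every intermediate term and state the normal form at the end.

Answer: normal form = S^4(Z)  (in 17 steps)

Derivation:
  start: mul(add(SZ, SZ), add(SSZ, Z))
  step 1: mul(S(add(Z, SZ)), add(SSZ, Z))
  step 2: add(add(SSZ, Z), mul(add(Z, SZ), add(SSZ, Z)))
  step 3: add(S(add(SZ, Z)), mul(add(Z, SZ), add(SSZ, Z)))
  step 4: S(add(add(SZ, Z), mul(add(Z, SZ), add(SSZ, Z))))
  step 5: S(add(S(add(Z, Z)), mul(add(Z, SZ), add(SSZ, Z))))
  step 6: S(S(add(add(Z, Z), mul(add(Z, SZ), add(SSZ, Z)))))
  step 7: S(S(add(Z, mul(add(Z, SZ), add(SSZ, Z)))))
  step 8: S(S(mul(add(Z, SZ), add(SSZ, Z))))
  step 9: S(S(mul(SZ, add(SSZ, Z))))
  step 10: S(S(add(add(SSZ, Z), mul(Z, add(SSZ, Z)))))
  step 11: S(S(add(S(add(SZ, Z)), mul(Z, add(SSZ, Z)))))
  step 12: S(S(S(add(add(SZ, Z), mul(Z, add(SSZ, Z))))))
  step 13: S(S(S(add(S(add(Z, Z)), mul(Z, add(SSZ, Z))))))
  step 14: S(S(S(S(add(add(Z, Z), mul(Z, add(SSZ, Z)))))))
  step 15: S(S(S(S(add(Z, mul(Z, add(SSZ, Z)))))))
  step 16: S(S(S(S(mul(Z, add(SSZ, Z))))))
  step 17: S^4(Z)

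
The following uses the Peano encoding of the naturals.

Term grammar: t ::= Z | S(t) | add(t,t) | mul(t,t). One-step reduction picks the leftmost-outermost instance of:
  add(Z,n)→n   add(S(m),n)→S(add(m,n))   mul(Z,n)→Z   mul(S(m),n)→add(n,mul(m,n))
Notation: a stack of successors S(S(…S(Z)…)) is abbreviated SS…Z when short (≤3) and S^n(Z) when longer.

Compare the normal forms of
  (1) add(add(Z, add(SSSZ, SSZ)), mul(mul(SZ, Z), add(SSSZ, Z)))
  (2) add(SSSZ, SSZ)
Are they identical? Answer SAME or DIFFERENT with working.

Answer: SAME — A ⇓ S^5(Z), B ⇓ S^5(Z)

Derivation:
Term A:
  start: add(add(Z, add(SSSZ, SSZ)), mul(mul(SZ, Z), add(SSSZ, Z)))
  [1] add(add(SSSZ, SSZ), mul(mul(SZ, Z), add(SSSZ, Z)))
  [2] add(S(add(SSZ, SSZ)), mul(mul(SZ, Z), add(SSSZ, Z)))
  [3] S(add(add(SSZ, SSZ), mul(mul(SZ, Z), add(SSSZ, Z))))
  [4] S(add(S(add(SZ, SSZ)), mul(mul(SZ, Z), add(SSSZ, Z))))
  [5] S(S(add(add(SZ, SSZ), mul(mul(SZ, Z), add(SSSZ, Z)))))
  [6] S(S(add(S(add(Z, SSZ)), mul(mul(SZ, Z), add(SSSZ, Z)))))
  [7] S(S(S(add(add(Z, SSZ), mul(mul(SZ, Z), add(SSSZ, Z))))))
  [8] S(S(S(add(SSZ, mul(mul(SZ, Z), add(SSSZ, Z))))))
  [9] S(S(S(S(add(SZ, mul(mul(SZ, Z), add(SSSZ, Z)))))))
  [10] S(S(S(S(S(add(Z, mul(mul(SZ, Z), add(SSSZ, Z))))))))
  [11] S(S(S(S(S(mul(mul(SZ, Z), add(SSSZ, Z)))))))
  [12] S(S(S(S(S(mul(add(Z, mul(Z, Z)), add(SSSZ, Z)))))))
  [13] S(S(S(S(S(mul(mul(Z, Z), add(SSSZ, Z)))))))
  [14] S(S(S(S(S(mul(Z, add(SSSZ, Z)))))))
  [15] S^5(Z)

Term B:
  start: add(SSSZ, SSZ)
  [1] S(add(SSZ, SSZ))
  [2] S(S(add(SZ, SSZ)))
  [3] S(S(S(add(Z, SSZ))))
  [4] S^5(Z)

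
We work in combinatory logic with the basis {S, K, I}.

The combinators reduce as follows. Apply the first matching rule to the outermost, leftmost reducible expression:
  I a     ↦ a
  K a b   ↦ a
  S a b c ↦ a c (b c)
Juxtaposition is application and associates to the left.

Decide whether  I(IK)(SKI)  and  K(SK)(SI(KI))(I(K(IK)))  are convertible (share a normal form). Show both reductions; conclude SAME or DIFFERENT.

Answer: DIFFERENT — A ⇓ K(SKI), B ⇓ SK(KK)

Derivation:
Term A:
  start: I(IK)(SKI)
  [1] IK(SKI)
  [2] K(SKI)

Term B:
  start: K(SK)(SI(KI))(I(K(IK)))
  [1] SK(I(K(IK)))
  [2] SK(K(IK))
  [3] SK(KK)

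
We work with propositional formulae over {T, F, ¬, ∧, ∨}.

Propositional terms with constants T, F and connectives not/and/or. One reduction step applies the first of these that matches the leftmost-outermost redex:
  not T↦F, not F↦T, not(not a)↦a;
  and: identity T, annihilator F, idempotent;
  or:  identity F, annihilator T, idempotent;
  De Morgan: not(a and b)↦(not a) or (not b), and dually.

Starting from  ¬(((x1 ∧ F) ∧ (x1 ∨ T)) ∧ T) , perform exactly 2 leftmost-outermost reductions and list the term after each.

  start: ¬(((x1 ∧ F) ∧ (x1 ∨ T)) ∧ T)
  →1  ¬((x1 ∧ F) ∧ (x1 ∨ T)) ∨ ¬T
  →2  (¬(x1 ∧ F) ∨ ¬(x1 ∨ T)) ∨ ¬T

Answer: after 2 steps: (¬(x1 ∧ F) ∨ ¬(x1 ∨ T)) ∨ ¬T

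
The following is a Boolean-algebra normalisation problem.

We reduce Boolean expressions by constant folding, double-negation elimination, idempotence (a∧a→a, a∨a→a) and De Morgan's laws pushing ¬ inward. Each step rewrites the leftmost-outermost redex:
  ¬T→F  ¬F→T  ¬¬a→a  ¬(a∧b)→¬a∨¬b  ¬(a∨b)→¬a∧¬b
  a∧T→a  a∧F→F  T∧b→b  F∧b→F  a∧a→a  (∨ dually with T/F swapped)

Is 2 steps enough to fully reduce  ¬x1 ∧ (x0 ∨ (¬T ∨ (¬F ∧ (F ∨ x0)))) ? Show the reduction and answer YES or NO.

  start: ¬x1 ∧ (x0 ∨ (¬T ∨ (¬F ∧ (F ∨ x0))))
  →1  ¬x1 ∧ (x0 ∨ (F ∨ (¬F ∧ (F ∨ x0))))
  →2  ¬x1 ∧ (x0 ∨ (¬F ∧ (F ∨ x0)))

Answer: NO — after 2 steps the term is ¬x1 ∧ (x0 ∨ (¬F ∧ (F ∨ x0))), not yet normal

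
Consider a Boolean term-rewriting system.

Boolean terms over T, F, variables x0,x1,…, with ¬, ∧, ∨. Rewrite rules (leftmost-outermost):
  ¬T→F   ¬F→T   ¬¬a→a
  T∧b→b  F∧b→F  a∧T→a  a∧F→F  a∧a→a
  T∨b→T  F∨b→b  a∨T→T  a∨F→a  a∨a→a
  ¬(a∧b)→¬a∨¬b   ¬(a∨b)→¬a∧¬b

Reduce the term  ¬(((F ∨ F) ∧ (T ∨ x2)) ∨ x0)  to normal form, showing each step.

Answer: normal form = ¬x0  (in 7 steps)

Reduction:
  start: ¬(((F ∨ F) ∧ (T ∨ x2)) ∨ x0)
  [1] ¬((F ∨ F) ∧ (T ∨ x2)) ∧ ¬x0
  [2] (¬(F ∨ F) ∨ ¬(T ∨ x2)) ∧ ¬x0
  [3] ((¬F ∧ ¬F) ∨ ¬(T ∨ x2)) ∧ ¬x0
  [4] (¬F ∨ ¬(T ∨ x2)) ∧ ¬x0
  [5] (T ∨ ¬(T ∨ x2)) ∧ ¬x0
  [6] T ∧ ¬x0
  [7] ¬x0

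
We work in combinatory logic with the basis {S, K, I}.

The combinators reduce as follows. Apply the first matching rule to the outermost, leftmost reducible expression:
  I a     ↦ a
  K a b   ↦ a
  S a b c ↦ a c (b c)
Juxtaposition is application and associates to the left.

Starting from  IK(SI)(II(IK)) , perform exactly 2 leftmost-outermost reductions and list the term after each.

Answer: after 2 steps: SI

Reduction:
  start: IK(SI)(II(IK))
  →1  K(SI)(II(IK))
  →2  SI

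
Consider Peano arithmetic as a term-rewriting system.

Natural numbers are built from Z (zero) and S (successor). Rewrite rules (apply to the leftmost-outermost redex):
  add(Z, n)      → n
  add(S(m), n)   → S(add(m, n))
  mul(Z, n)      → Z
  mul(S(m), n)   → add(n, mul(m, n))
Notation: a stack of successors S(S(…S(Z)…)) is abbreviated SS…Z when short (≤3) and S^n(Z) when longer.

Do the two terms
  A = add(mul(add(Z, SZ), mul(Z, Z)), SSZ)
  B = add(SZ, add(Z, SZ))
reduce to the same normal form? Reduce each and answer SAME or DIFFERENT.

Term A:
  start: add(mul(add(Z, SZ), mul(Z, Z)), SSZ)
  →1  add(mul(SZ, mul(Z, Z)), SSZ)
  →2  add(add(mul(Z, Z), mul(Z, mul(Z, Z))), SSZ)
  →3  add(add(Z, mul(Z, mul(Z, Z))), SSZ)
  →4  add(mul(Z, mul(Z, Z)), SSZ)
  →5  add(Z, SSZ)
  →6  SSZ

Term B:
  start: add(SZ, add(Z, SZ))
  →1  S(add(Z, add(Z, SZ)))
  →2  S(add(Z, SZ))
  →3  SSZ

Answer: SAME — A ⇓ SSZ, B ⇓ SSZ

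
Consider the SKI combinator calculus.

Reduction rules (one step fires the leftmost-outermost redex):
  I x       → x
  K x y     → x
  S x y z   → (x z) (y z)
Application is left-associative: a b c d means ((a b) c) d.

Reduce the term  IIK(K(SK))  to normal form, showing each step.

Answer: normal form = K(K(SK))  (in 2 steps)

Derivation:
  start: IIK(K(SK))
  [1] IK(K(SK))
  [2] K(K(SK))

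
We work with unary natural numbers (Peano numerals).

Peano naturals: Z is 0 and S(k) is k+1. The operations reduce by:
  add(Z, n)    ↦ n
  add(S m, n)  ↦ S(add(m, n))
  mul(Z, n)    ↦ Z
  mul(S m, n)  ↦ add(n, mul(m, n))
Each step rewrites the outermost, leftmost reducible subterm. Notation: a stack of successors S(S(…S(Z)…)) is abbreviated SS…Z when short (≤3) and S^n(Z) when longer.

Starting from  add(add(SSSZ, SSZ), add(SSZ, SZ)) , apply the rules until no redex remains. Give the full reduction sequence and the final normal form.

Answer: normal form = S^8(Z)  (in 13 steps)

Reduction:
  start: add(add(SSSZ, SSZ), add(SSZ, SZ))
  [1] add(S(add(SSZ, SSZ)), add(SSZ, SZ))
  [2] S(add(add(SSZ, SSZ), add(SSZ, SZ)))
  [3] S(add(S(add(SZ, SSZ)), add(SSZ, SZ)))
  [4] S(S(add(add(SZ, SSZ), add(SSZ, SZ))))
  [5] S(S(add(S(add(Z, SSZ)), add(SSZ, SZ))))
  [6] S(S(S(add(add(Z, SSZ), add(SSZ, SZ)))))
  [7] S(S(S(add(SSZ, add(SSZ, SZ)))))
  [8] S(S(S(S(add(SZ, add(SSZ, SZ))))))
  [9] S(S(S(S(S(add(Z, add(SSZ, SZ)))))))
  [10] S(S(S(S(S(add(SSZ, SZ))))))
  [11] S(S(S(S(S(S(add(SZ, SZ)))))))
  [12] S(S(S(S(S(S(S(add(Z, SZ))))))))
  [13] S^8(Z)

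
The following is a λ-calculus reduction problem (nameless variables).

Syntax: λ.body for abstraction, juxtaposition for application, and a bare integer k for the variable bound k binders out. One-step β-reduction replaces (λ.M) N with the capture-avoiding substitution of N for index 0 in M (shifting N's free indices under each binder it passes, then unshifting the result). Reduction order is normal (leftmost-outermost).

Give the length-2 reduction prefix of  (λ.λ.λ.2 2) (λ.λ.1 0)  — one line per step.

Answer: after 2 steps: λ.λ.λ.(λ.λ.1 0) 0

Reduction:
  start: (λ.λ.λ.2 2) (λ.λ.1 0)
  [1] λ.λ.(λ.λ.1 0) (λ.λ.1 0)
  [2] λ.λ.λ.(λ.λ.1 0) 0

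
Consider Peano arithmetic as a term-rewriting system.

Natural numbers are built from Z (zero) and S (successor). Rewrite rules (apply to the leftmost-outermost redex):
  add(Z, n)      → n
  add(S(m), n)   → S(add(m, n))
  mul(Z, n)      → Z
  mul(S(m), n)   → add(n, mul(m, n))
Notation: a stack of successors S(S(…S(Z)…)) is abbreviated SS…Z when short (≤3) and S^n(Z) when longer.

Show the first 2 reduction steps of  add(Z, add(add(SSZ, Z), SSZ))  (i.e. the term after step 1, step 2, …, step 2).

Answer: after 2 steps: add(S(add(SZ, Z)), SSZ)

Reduction:
  start: add(Z, add(add(SSZ, Z), SSZ))
  →1  add(add(SSZ, Z), SSZ)
  →2  add(S(add(SZ, Z)), SSZ)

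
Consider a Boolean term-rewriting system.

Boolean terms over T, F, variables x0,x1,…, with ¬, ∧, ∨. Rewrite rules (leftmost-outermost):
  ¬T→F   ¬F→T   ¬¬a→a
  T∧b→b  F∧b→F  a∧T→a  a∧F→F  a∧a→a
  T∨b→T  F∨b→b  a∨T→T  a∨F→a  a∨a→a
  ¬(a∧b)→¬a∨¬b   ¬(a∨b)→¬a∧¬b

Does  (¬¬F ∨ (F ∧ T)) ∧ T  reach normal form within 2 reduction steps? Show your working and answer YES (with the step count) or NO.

Answer: NO — after 2 steps the term is F ∨ (F ∧ T), not yet normal

Reduction:
  start: (¬¬F ∨ (F ∧ T)) ∧ T
  step 1: ¬¬F ∨ (F ∧ T)
  step 2: F ∨ (F ∧ T)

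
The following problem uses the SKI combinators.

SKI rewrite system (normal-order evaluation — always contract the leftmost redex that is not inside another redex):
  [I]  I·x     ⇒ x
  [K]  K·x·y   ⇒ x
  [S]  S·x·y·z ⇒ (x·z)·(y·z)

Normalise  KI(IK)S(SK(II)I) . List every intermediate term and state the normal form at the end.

  start: KI(IK)S(SK(II)I)
  [1] IS(SK(II)I)
  [2] S(SK(II)I)
  [3] S(KI(III))
  [4] SI

Answer: normal form = SI  (in 4 steps)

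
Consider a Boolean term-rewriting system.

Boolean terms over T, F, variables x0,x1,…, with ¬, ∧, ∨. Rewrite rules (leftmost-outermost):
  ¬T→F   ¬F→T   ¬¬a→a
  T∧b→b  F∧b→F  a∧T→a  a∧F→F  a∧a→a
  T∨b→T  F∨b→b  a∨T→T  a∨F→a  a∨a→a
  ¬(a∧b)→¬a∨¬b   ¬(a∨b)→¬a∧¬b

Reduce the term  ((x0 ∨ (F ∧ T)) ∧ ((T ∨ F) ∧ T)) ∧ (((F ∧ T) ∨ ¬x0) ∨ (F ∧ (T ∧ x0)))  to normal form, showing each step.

Answer: normal form = x0 ∧ ¬x0  (in 9 steps)

Reduction:
  start: ((x0 ∨ (F ∧ T)) ∧ ((T ∨ F) ∧ T)) ∧ (((F ∧ T) ∨ ¬x0) ∨ (F ∧ (T ∧ x0)))
  →1  ((x0 ∨ F) ∧ ((T ∨ F) ∧ T)) ∧ (((F ∧ T) ∨ ¬x0) ∨ (F ∧ (T ∧ x0)))
  →2  (x0 ∧ ((T ∨ F) ∧ T)) ∧ (((F ∧ T) ∨ ¬x0) ∨ (F ∧ (T ∧ x0)))
  →3  (x0 ∧ (T ∨ F)) ∧ (((F ∧ T) ∨ ¬x0) ∨ (F ∧ (T ∧ x0)))
  →4  (x0 ∧ T) ∧ (((F ∧ T) ∨ ¬x0) ∨ (F ∧ (T ∧ x0)))
  →5  x0 ∧ (((F ∧ T) ∨ ¬x0) ∨ (F ∧ (T ∧ x0)))
  →6  x0 ∧ ((F ∨ ¬x0) ∨ (F ∧ (T ∧ x0)))
  →7  x0 ∧ (¬x0 ∨ (F ∧ (T ∧ x0)))
  →8  x0 ∧ (¬x0 ∨ F)
  →9  x0 ∧ ¬x0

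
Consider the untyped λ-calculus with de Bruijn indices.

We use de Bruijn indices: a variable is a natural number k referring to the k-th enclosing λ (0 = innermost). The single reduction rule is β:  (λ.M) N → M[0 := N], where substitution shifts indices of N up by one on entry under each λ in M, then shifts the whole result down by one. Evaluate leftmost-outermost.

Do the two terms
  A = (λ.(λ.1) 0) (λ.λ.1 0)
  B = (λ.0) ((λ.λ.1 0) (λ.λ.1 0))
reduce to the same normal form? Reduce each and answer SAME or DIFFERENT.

Term A:
  start: (λ.(λ.1) 0) (λ.λ.1 0)
  [1] (λ.λ.λ.1 0) (λ.λ.1 0)
  [2] λ.λ.1 0

Term B:
  start: (λ.0) ((λ.λ.1 0) (λ.λ.1 0))
  [1] (λ.λ.1 0) (λ.λ.1 0)
  [2] λ.(λ.λ.1 0) 0
  [3] λ.λ.1 0

Answer: SAME — A ⇓ λ.λ.1 0, B ⇓ λ.λ.1 0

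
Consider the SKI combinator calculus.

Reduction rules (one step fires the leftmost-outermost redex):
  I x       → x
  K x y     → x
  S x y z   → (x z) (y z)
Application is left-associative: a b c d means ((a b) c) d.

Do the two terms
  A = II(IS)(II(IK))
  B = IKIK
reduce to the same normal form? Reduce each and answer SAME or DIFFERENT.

Term A:
  start: II(IS)(II(IK))
  [1] I(IS)(II(IK))
  [2] IS(II(IK))
  [3] S(II(IK))
  [4] S(I(IK))
  [5] S(IK)
  [6] SK

Term B:
  start: IKIK
  [1] KIK
  [2] I

Answer: DIFFERENT — A ⇓ SK, B ⇓ I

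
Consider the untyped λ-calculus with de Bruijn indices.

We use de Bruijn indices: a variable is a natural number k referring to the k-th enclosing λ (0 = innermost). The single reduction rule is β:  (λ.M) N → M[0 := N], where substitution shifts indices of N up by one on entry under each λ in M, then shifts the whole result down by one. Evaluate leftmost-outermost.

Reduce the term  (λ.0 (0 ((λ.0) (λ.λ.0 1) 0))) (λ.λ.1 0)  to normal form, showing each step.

  start: (λ.0 (0 ((λ.0) (λ.λ.0 1) 0))) (λ.λ.1 0)
  →1  (λ.λ.1 0) ((λ.λ.1 0) ((λ.0) (λ.λ.0 1) (λ.λ.1 0)))
  →2  λ.(λ.λ.1 0) ((λ.0) (λ.λ.0 1) (λ.λ.1 0)) 0
  →3  λ.(λ.(λ.0) (λ.λ.0 1) (λ.λ.1 0) 0) 0
  →4  λ.(λ.0) (λ.λ.0 1) (λ.λ.1 0) 0
  →5  λ.(λ.λ.0 1) (λ.λ.1 0) 0
  →6  λ.(λ.0 (λ.λ.1 0)) 0
  →7  λ.0 (λ.λ.1 0)

Answer: normal form = λ.0 (λ.λ.1 0)  (in 7 steps)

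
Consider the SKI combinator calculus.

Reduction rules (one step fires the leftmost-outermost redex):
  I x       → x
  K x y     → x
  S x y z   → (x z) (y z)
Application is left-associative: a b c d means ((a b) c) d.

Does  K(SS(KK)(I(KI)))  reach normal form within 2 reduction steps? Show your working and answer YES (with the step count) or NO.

  start: K(SS(KK)(I(KI)))
  →1  K(S(I(KI))(KK(I(KI))))
  →2  K(S(KI)(KK(I(KI))))

Answer: NO — after 2 steps the term is K(S(KI)(KK(I(KI)))), not yet normal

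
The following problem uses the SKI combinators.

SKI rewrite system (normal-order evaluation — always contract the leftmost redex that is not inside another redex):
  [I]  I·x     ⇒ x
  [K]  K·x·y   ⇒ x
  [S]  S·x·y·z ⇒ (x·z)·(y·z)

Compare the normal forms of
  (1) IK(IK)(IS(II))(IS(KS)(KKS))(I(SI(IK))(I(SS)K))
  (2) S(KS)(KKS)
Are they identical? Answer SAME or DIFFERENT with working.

Answer: SAME — A ⇓ S(KS)K, B ⇓ S(KS)K

Working:
Term A:
  start: IK(IK)(IS(II))(IS(KS)(KKS))(I(SI(IK))(I(SS)K))
  step 1: K(IK)(IS(II))(IS(KS)(KKS))(I(SI(IK))(I(SS)K))
  step 2: IK(IS(KS)(KKS))(I(SI(IK))(I(SS)K))
  step 3: K(IS(KS)(KKS))(I(SI(IK))(I(SS)K))
  step 4: IS(KS)(KKS)
  step 5: S(KS)(KKS)
  step 6: S(KS)K

Term B:
  start: S(KS)(KKS)
  step 1: S(KS)K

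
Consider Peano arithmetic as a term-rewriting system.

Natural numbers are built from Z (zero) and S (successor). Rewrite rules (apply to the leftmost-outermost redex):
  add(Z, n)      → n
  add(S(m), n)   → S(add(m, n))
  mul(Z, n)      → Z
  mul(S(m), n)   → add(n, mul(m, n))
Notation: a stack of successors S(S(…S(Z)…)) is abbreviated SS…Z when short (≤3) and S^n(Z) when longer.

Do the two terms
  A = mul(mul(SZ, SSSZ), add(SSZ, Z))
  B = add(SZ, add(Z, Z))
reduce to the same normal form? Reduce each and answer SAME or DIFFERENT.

Answer: DIFFERENT — A ⇓ S^6(Z), B ⇓ SZ

Reduction:
Term A:
  start: mul(mul(SZ, SSSZ), add(SSZ, Z))
  →1  mul(add(SSSZ, mul(Z, SSSZ)), add(SSZ, Z))
  →2  mul(S(add(SSZ, mul(Z, SSSZ))), add(SSZ, Z))
  →3  add(add(SSZ, Z), mul(add(SSZ, mul(Z, SSSZ)), add(SSZ, Z)))
  →4  add(S(add(SZ, Z)), mul(add(SSZ, mul(Z, SSSZ)), add(SSZ, Z)))
  →5  S(add(add(SZ, Z), mul(add(SSZ, mul(Z, SSSZ)), add(SSZ, Z))))
  →6  S(add(S(add(Z, Z)), mul(add(SSZ, mul(Z, SSSZ)), add(SSZ, Z))))
  →7  S(S(add(add(Z, Z), mul(add(SSZ, mul(Z, SSSZ)), add(SSZ, Z)))))
  →8  S(S(add(Z, mul(add(SSZ, mul(Z, SSSZ)), add(SSZ, Z)))))
  →9  S(S(mul(add(SSZ, mul(Z, SSSZ)), add(SSZ, Z))))
  →10  S(S(mul(S(add(SZ, mul(Z, SSSZ))), add(SSZ, Z))))
  →11  S(S(add(add(SSZ, Z), mul(add(SZ, mul(Z, SSSZ)), add(SSZ, Z)))))
  →12  S(S(add(S(add(SZ, Z)), mul(add(SZ, mul(Z, SSSZ)), add(SSZ, Z)))))
  →13  S(S(S(add(add(SZ, Z), mul(add(SZ, mul(Z, SSSZ)), add(SSZ, Z))))))
  →14  S(S(S(add(S(add(Z, Z)), mul(add(SZ, mul(Z, SSSZ)), add(SSZ, Z))))))
  →15  S(S(S(S(add(add(Z, Z), mul(add(SZ, mul(Z, SSSZ)), add(SSZ, Z)))))))
  →16  S(S(S(S(add(Z, mul(add(SZ, mul(Z, SSSZ)), add(SSZ, Z)))))))
  →17  S(S(S(S(mul(add(SZ, mul(Z, SSSZ)), add(SSZ, Z))))))
  →18  S(S(S(S(mul(S(add(Z, mul(Z, SSSZ))), add(SSZ, Z))))))
  →19  S(S(S(S(add(add(SSZ, Z), mul(add(Z, mul(Z, SSSZ)), add(SSZ, Z)))))))
  →20  S(S(S(S(add(S(add(SZ, Z)), mul(add(Z, mul(Z, SSSZ)), add(SSZ, Z)))))))
  →21  S(S(S(S(S(add(add(SZ, Z), mul(add(Z, mul(Z, SSSZ)), add(SSZ, Z))))))))
  →22  S(S(S(S(S(add(S(add(Z, Z)), mul(add(Z, mul(Z, SSSZ)), add(SSZ, Z))))))))
  →23  S(S(S(S(S(S(add(add(Z, Z), mul(add(Z, mul(Z, SSSZ)), add(SSZ, Z)))))))))
  →24  S(S(S(S(S(S(add(Z, mul(add(Z, mul(Z, SSSZ)), add(SSZ, Z)))))))))
  →25  S(S(S(S(S(S(mul(add(Z, mul(Z, SSSZ)), add(SSZ, Z))))))))
  →26  S(S(S(S(S(S(mul(mul(Z, SSSZ), add(SSZ, Z))))))))
  →27  S(S(S(S(S(S(mul(Z, add(SSZ, Z))))))))
  →28  S^6(Z)

Term B:
  start: add(SZ, add(Z, Z))
  →1  S(add(Z, add(Z, Z)))
  →2  S(add(Z, Z))
  →3  SZ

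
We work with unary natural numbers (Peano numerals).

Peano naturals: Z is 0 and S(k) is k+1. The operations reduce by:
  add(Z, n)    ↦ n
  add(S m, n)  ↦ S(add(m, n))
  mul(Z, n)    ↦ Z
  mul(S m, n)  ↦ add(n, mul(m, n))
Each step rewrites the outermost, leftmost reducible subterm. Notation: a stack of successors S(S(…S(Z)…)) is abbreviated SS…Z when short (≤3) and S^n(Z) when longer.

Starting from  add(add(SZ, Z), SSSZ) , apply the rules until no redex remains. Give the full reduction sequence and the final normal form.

  start: add(add(SZ, Z), SSSZ)
  step 1: add(S(add(Z, Z)), SSSZ)
  step 2: S(add(add(Z, Z), SSSZ))
  step 3: S(add(Z, SSSZ))
  step 4: S^4(Z)

Answer: normal form = S^4(Z)  (in 4 steps)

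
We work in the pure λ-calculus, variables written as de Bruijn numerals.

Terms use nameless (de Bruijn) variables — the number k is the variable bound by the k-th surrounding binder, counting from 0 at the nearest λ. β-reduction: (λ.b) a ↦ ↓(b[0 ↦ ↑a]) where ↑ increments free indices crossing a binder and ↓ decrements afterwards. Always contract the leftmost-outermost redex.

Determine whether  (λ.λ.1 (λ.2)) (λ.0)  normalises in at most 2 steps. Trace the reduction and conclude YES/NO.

Answer: YES — reaches normal form λ.λ.λ.0 in 2 ≤ 2 steps

Derivation:
  start: (λ.λ.1 (λ.2)) (λ.0)
  step 1: λ.(λ.0) (λ.λ.0)
  step 2: λ.λ.λ.0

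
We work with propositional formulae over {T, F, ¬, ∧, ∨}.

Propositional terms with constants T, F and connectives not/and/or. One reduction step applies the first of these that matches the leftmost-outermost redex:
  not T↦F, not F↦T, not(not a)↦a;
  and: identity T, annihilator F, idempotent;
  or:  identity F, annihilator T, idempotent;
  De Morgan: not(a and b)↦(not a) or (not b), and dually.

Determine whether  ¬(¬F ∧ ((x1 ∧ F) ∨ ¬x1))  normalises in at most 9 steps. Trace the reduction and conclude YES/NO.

  start: ¬(¬F ∧ ((x1 ∧ F) ∨ ¬x1))
  [1] ¬¬F ∨ ¬((x1 ∧ F) ∨ ¬x1)
  [2] F ∨ ¬((x1 ∧ F) ∨ ¬x1)
  [3] ¬((x1 ∧ F) ∨ ¬x1)
  [4] ¬(x1 ∧ F) ∧ ¬¬x1
  [5] (¬x1 ∨ ¬F) ∧ ¬¬x1
  [6] (¬x1 ∨ T) ∧ ¬¬x1
  [7] T ∧ ¬¬x1
  [8] ¬¬x1
  [9] x1

Answer: YES — reaches normal form x1 in 9 ≤ 9 steps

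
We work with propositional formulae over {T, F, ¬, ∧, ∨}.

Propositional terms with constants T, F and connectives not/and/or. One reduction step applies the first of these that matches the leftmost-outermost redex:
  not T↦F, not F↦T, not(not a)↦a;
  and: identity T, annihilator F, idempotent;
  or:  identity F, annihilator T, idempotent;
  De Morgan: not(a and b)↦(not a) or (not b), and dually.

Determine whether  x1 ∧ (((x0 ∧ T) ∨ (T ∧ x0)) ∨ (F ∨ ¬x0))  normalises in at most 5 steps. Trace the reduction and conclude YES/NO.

Answer: YES — reaches normal form x1 ∧ (x0 ∨ ¬x0) in 4 ≤ 5 steps

Working:
  start: x1 ∧ (((x0 ∧ T) ∨ (T ∧ x0)) ∨ (F ∨ ¬x0))
  [1] x1 ∧ ((x0 ∨ (T ∧ x0)) ∨ (F ∨ ¬x0))
  [2] x1 ∧ ((x0 ∨ x0) ∨ (F ∨ ¬x0))
  [3] x1 ∧ (x0 ∨ (F ∨ ¬x0))
  [4] x1 ∧ (x0 ∨ ¬x0)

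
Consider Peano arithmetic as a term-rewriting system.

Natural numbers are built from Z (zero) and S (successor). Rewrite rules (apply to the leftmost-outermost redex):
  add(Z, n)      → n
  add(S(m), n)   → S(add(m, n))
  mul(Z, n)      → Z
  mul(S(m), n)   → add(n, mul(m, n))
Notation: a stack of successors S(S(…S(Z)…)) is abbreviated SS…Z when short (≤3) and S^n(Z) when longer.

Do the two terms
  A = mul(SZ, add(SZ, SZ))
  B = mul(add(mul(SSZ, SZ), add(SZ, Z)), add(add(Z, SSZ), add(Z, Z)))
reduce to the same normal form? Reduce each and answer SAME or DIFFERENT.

Answer: DIFFERENT — A ⇓ SSZ, B ⇓ S^6(Z)

Working:
Term A:
  start: mul(SZ, add(SZ, SZ))
  step 1: add(add(SZ, SZ), mul(Z, add(SZ, SZ)))
  step 2: add(S(add(Z, SZ)), mul(Z, add(SZ, SZ)))
  step 3: S(add(add(Z, SZ), mul(Z, add(SZ, SZ))))
  step 4: S(add(SZ, mul(Z, add(SZ, SZ))))
  step 5: S(S(add(Z, mul(Z, add(SZ, SZ)))))
  step 6: S(S(mul(Z, add(SZ, SZ))))
  step 7: SSZ

Term B:
  start: mul(add(mul(SSZ, SZ), add(SZ, Z)), add(add(Z, SSZ), add(Z, Z)))
  step 1: mul(add(add(SZ, mul(SZ, SZ)), add(SZ, Z)), add(add(Z, SSZ), add(Z, Z)))
  step 2: mul(add(S(add(Z, mul(SZ, SZ))), add(SZ, Z)), add(add(Z, SSZ), add(Z, Z)))
  step 3: mul(S(add(add(Z, mul(SZ, SZ)), add(SZ, Z))), add(add(Z, SSZ), add(Z, Z)))
  step 4: add(add(add(Z, SSZ), add(Z, Z)), mul(add(add(Z, mul(SZ, SZ)), add(SZ, Z)), add(add(Z, SSZ), add(Z, Z))))
  step 5: add(add(SSZ, add(Z, Z)), mul(add(add(Z, mul(SZ, SZ)), add(SZ, Z)), add(add(Z, SSZ), add(Z, Z))))
  step 6: add(S(add(SZ, add(Z, Z))), mul(add(add(Z, mul(SZ, SZ)), add(SZ, Z)), add(add(Z, SSZ), add(Z, Z))))
  step 7: S(add(add(SZ, add(Z, Z)), mul(add(add(Z, mul(SZ, SZ)), add(SZ, Z)), add(add(Z, SSZ), add(Z, Z)))))
  step 8: S(add(S(add(Z, add(Z, Z))), mul(add(add(Z, mul(SZ, SZ)), add(SZ, Z)), add(add(Z, SSZ), add(Z, Z)))))
  step 9: S(S(add(add(Z, add(Z, Z)), mul(add(add(Z, mul(SZ, SZ)), add(SZ, Z)), add(add(Z, SSZ), add(Z, Z))))))
  step 10: S(S(add(add(Z, Z), mul(add(add(Z, mul(SZ, SZ)), add(SZ, Z)), add(add(Z, SSZ), add(Z, Z))))))
  step 11: S(S(add(Z, mul(add(add(Z, mul(SZ, SZ)), add(SZ, Z)), add(add(Z, SSZ), add(Z, Z))))))
  step 12: S(S(mul(add(add(Z, mul(SZ, SZ)), add(SZ, Z)), add(add(Z, SSZ), add(Z, Z)))))
  step 13: S(S(mul(add(mul(SZ, SZ), add(SZ, Z)), add(add(Z, SSZ), add(Z, Z)))))
  step 14: S(S(mul(add(add(SZ, mul(Z, SZ)), add(SZ, Z)), add(add(Z, SSZ), add(Z, Z)))))
  step 15: S(S(mul(add(S(add(Z, mul(Z, SZ))), add(SZ, Z)), add(add(Z, SSZ), add(Z, Z)))))
  step 16: S(S(mul(S(add(add(Z, mul(Z, SZ)), add(SZ, Z))), add(add(Z, SSZ), add(Z, Z)))))
  step 17: S(S(add(add(add(Z, SSZ), add(Z, Z)), mul(add(add(Z, mul(Z, SZ)), add(SZ, Z)), add(add(Z, SSZ), add(Z, Z))))))
  step 18: S(S(add(add(SSZ, add(Z, Z)), mul(add(add(Z, mul(Z, SZ)), add(SZ, Z)), add(add(Z, SSZ), add(Z, Z))))))
  step 19: S(S(add(S(add(SZ, add(Z, Z))), mul(add(add(Z, mul(Z, SZ)), add(SZ, Z)), add(add(Z, SSZ), add(Z, Z))))))
  step 20: S(S(S(add(add(SZ, add(Z, Z)), mul(add(add(Z, mul(Z, SZ)), add(SZ, Z)), add(add(Z, SSZ), add(Z, Z)))))))
  step 21: S(S(S(add(S(add(Z, add(Z, Z))), mul(add(add(Z, mul(Z, SZ)), add(SZ, Z)), add(add(Z, SSZ), add(Z, Z)))))))
  step 22: S(S(S(S(add(add(Z, add(Z, Z)), mul(add(add(Z, mul(Z, SZ)), add(SZ, Z)), add(add(Z, SSZ), add(Z, Z))))))))
  step 23: S(S(S(S(add(add(Z, Z), mul(add(add(Z, mul(Z, SZ)), add(SZ, Z)), add(add(Z, SSZ), add(Z, Z))))))))
  step 24: S(S(S(S(add(Z, mul(add(add(Z, mul(Z, SZ)), add(SZ, Z)), add(add(Z, SSZ), add(Z, Z))))))))
  step 25: S(S(S(S(mul(add(add(Z, mul(Z, SZ)), add(SZ, Z)), add(add(Z, SSZ), add(Z, Z)))))))
  step 26: S(S(S(S(mul(add(mul(Z, SZ), add(SZ, Z)), add(add(Z, SSZ), add(Z, Z)))))))
  step 27: S(S(S(S(mul(add(Z, add(SZ, Z)), add(add(Z, SSZ), add(Z, Z)))))))
  step 28: S(S(S(S(mul(add(SZ, Z), add(add(Z, SSZ), add(Z, Z)))))))
  step 29: S(S(S(S(mul(S(add(Z, Z)), add(add(Z, SSZ), add(Z, Z)))))))
  step 30: S(S(S(S(add(add(add(Z, SSZ), add(Z, Z)), mul(add(Z, Z), add(add(Z, SSZ), add(Z, Z))))))))
  step 31: S(S(S(S(add(add(SSZ, add(Z, Z)), mul(add(Z, Z), add(add(Z, SSZ), add(Z, Z))))))))
  step 32: S(S(S(S(add(S(add(SZ, add(Z, Z))), mul(add(Z, Z), add(add(Z, SSZ), add(Z, Z))))))))
  step 33: S(S(S(S(S(add(add(SZ, add(Z, Z)), mul(add(Z, Z), add(add(Z, SSZ), add(Z, Z)))))))))
  step 34: S(S(S(S(S(add(S(add(Z, add(Z, Z))), mul(add(Z, Z), add(add(Z, SSZ), add(Z, Z)))))))))
  step 35: S(S(S(S(S(S(add(add(Z, add(Z, Z)), mul(add(Z, Z), add(add(Z, SSZ), add(Z, Z))))))))))
  step 36: S(S(S(S(S(S(add(add(Z, Z), mul(add(Z, Z), add(add(Z, SSZ), add(Z, Z))))))))))
  step 37: S(S(S(S(S(S(add(Z, mul(add(Z, Z), add(add(Z, SSZ), add(Z, Z))))))))))
  step 38: S(S(S(S(S(S(mul(add(Z, Z), add(add(Z, SSZ), add(Z, Z)))))))))
  step 39: S(S(S(S(S(S(mul(Z, add(add(Z, SSZ), add(Z, Z)))))))))
  step 40: S^6(Z)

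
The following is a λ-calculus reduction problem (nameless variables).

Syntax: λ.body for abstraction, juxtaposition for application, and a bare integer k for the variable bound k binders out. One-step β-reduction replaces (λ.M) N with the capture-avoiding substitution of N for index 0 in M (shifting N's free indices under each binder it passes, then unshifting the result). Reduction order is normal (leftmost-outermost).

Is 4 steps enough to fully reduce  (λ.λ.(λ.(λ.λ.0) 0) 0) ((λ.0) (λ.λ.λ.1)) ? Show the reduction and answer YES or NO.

Answer: YES — reaches normal form λ.λ.0 in 3 ≤ 4 steps

Derivation:
  start: (λ.λ.(λ.(λ.λ.0) 0) 0) ((λ.0) (λ.λ.λ.1))
  [1] λ.(λ.(λ.λ.0) 0) 0
  [2] λ.(λ.λ.0) 0
  [3] λ.λ.0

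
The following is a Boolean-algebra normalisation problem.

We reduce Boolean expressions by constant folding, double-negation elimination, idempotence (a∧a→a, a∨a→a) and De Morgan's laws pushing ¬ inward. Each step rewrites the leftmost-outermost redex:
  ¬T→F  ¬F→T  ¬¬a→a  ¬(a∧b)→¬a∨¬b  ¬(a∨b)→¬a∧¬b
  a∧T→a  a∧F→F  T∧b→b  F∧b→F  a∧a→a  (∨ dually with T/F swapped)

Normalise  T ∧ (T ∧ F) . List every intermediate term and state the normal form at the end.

Answer: normal form = F  (in 2 steps)

Derivation:
  start: T ∧ (T ∧ F)
  [1] T ∧ F
  [2] F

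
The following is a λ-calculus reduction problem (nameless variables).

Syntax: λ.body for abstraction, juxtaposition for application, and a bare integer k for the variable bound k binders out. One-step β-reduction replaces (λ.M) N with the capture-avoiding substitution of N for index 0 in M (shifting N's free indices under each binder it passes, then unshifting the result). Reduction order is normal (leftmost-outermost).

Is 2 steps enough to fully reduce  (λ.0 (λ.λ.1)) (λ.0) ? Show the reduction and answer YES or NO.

Answer: YES — reaches normal form λ.λ.1 in 2 ≤ 2 steps

Working:
  start: (λ.0 (λ.λ.1)) (λ.0)
  step 1: (λ.0) (λ.λ.1)
  step 2: λ.λ.1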